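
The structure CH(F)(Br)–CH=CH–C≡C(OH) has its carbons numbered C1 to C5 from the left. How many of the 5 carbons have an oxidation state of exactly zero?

1

Tallying each carbon's bonds:
C1: 1C, 1H, 1F, 1Br → 0 − 1 + 1 + 1 = +1
C2: 3C, 1H → 0 − 1 = -1
C3: 3C, 1H → 0 − 1 = -1
C4: 4C → 0 = 0
C5: 3C, 1O → 0 + 1 = +1
1 carbon (C4) meets the condition.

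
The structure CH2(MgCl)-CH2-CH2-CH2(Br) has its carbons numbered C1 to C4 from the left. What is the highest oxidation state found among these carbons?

Tallying each carbon's bonds:
C1: 1C, 2H, 1Mg → 0 − 2 − 1 = -3
C2: 2C, 2H → 0 − 2 = -2
C3: 2C, 2H → 0 − 2 = -2
C4: 1C, 2H, 1Br → 0 − 2 + 1 = -1
The highest value is -1.

-1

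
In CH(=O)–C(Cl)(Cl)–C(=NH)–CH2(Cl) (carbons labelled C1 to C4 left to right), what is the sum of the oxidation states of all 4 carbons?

+4

Tallying each carbon's bonds:
C1: 1C, 1H, 2O → 0 − 1 + 2 = +1
C2: 2C, 2Cl → 0 + 2 = +2
C3: 2C, 2N → 0 + 2 = +2
C4: 1C, 2H, 1Cl → 0 − 2 + 1 = -1
Sum = +1 + 2 + 2 − 1 = +4.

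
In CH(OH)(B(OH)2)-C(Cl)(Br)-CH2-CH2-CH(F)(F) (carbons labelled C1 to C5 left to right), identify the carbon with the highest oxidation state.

C2

Tallying each carbon's bonds:
C1: 1C, 1H, 1O, 1B → 0 − 1 + 1 − 1 = -1
C2: 2C, 1Cl, 1Br → 0 + 1 + 1 = +2
C3: 2C, 2H → 0 − 2 = -2
C4: 2C, 2H → 0 − 2 = -2
C5: 1C, 1H, 2F → 0 − 1 + 2 = +1
The most oxidised carbon is C2 at +2.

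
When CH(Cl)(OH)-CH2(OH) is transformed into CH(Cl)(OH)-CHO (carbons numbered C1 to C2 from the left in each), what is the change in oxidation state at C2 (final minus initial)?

+2

Before: C2 has 1 bond to C, 2 bonds to H, 1 bond to O → oxidation state -1.
After: C2 has 1 bond to C, 1 bond to H, 2 bonds to O → oxidation state +1.
Δ = +1 − (-1) = +2, so this is an oxidation at C2.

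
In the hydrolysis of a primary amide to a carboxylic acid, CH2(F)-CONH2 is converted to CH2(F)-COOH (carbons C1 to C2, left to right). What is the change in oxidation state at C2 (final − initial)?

Before: C2 has 1 bond to C, 2 bonds to O, 1 bond to N → oxidation state +3.
After: C2 has 1 bond to C, 3 bonds to O → oxidation state +3.
Δ = +3 − (+3) = 0, so no net redox change at C2.

0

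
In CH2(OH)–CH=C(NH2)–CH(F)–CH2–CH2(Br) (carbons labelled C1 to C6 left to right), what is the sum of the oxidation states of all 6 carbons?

Tallying each carbon's bonds:
C1: 1C, 2H, 1O → 0 − 2 + 1 = -1
C2: 3C, 1H → 0 − 1 = -1
C3: 3C, 1N → 0 + 1 = +1
C4: 2C, 1H, 1F → 0 − 1 + 1 = 0
C5: 2C, 2H → 0 − 2 = -2
C6: 1C, 2H, 1Br → 0 − 2 + 1 = -1
Sum = -1 − 1 + 1 + 0 − 2 − 1 = -4.

-4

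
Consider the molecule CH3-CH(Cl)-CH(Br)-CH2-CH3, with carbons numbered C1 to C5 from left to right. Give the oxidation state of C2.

C2 has one bond to C (0), one bond to C (0), one bond to H (-1), one bond to Cl (+1).
Oxidation state = 0 + 0 − 1 + 1 = 0.

0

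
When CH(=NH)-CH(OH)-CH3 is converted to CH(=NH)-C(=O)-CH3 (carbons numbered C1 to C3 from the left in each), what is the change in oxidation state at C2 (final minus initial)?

Before: C2 has 2 bonds to C, 1 bond to H, 1 bond to O → oxidation state 0.
After: C2 has 2 bonds to C, 2 bonds to O → oxidation state +2.
Δ = +2 − (0) = +2, so this is an oxidation at C2.

+2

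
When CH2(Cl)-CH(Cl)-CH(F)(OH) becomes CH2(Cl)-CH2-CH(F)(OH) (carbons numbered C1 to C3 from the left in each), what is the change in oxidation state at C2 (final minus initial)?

-2

Before: C2 has 2 bonds to C, 1 bond to H, 1 bond to Cl → oxidation state 0.
After: C2 has 2 bonds to C, 2 bonds to H → oxidation state -2.
Δ = -2 − (0) = -2, so this is a reduction at C2.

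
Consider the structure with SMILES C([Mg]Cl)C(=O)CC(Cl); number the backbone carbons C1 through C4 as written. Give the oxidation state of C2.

C2 has one bond to C (0), one bond to C (0), a double bond to O (2×+1 = +2).
Oxidation state = 0 + 0 + 2 = +2.

+2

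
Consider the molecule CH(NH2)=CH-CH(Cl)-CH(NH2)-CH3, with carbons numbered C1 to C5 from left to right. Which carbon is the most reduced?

C5

Bonds to more-electronegative neighbours contribute +1 each, bonds to H or metals contribute −1 each, and C–C bonds contribute 0. Tallying each carbon:
C1: 2C, 1H, 1N → 0 − 1 + 1 = 0
C2: 3C, 1H → 0 − 1 = -1
C3: 2C, 1H, 1Cl → 0 − 1 + 1 = 0
C4: 2C, 1H, 1N → 0 − 1 + 1 = 0
C5: 1C, 3H → 0 − 3 = -3
The most reduced carbon is C5 at -3.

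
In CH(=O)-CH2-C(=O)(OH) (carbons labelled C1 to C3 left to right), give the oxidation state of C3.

+3

Bonds to more-electronegative neighbours contribute +1 each, bonds to H or metals contribute −1 each, and C–C bonds contribute 0.
C3 has one bond to C (0), a double bond to O (2×+1 = +2), one bond to O (+1).
Oxidation state = 0 + 2 + 1 = +3.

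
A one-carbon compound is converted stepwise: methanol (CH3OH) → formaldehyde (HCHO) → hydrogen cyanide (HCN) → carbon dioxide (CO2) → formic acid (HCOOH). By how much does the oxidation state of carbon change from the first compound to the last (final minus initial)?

+4

Carbon oxidation states along the series — methanol: -2, formaldehyde: 0, hydrogen cyanide: +2, carbon dioxide: +4, formic acid: +2.
Net change = +2 − (-2) = +4.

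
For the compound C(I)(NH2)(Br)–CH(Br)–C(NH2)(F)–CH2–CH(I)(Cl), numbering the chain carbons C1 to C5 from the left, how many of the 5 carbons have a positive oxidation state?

Assign +1 per bond to O/N/halogen, −1 per bond to H or an electropositive element, and 0 per bond to carbon. Tallying each carbon:
C1: 1C, 1N, 1Br, 1I → 0 + 1 + 1 + 1 = +3
C2: 2C, 1H, 1Br → 0 − 1 + 1 = 0
C3: 2C, 1N, 1F → 0 + 1 + 1 = +2
C4: 2C, 2H → 0 − 2 = -2
C5: 1C, 1H, 1Cl, 1I → 0 − 1 + 1 + 1 = +1
3 carbons (C1, C3, C5) meet the condition.

3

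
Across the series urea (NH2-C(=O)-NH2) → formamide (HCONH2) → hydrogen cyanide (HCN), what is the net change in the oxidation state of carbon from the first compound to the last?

Carbon oxidation states along the series — urea: +4, formamide: +2, hydrogen cyanide: +2.
Net change = +2 − (+4) = -2.

-2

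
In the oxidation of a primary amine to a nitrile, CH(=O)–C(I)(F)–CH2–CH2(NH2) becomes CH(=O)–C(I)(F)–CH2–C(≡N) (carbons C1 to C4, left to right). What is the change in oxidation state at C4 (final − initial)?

Before: C4 has 1 bond to C, 2 bonds to H, 1 bond to N → oxidation state -1.
After: C4 has 1 bond to C, 3 bonds to N → oxidation state +3.
Δ = +3 − (-1) = +4, so this is an oxidation at C4.

+4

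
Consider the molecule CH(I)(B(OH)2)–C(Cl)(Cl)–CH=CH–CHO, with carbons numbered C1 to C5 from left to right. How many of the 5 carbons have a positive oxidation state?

2

Tallying each carbon's bonds:
C1: 1C, 1H, 1I, 1B → 0 − 1 + 1 − 1 = -1
C2: 2C, 2Cl → 0 + 2 = +2
C3: 3C, 1H → 0 − 1 = -1
C4: 3C, 1H → 0 − 1 = -1
C5: 1C, 1H, 2O → 0 − 1 + 2 = +1
2 carbons (C2, C5) meet the condition.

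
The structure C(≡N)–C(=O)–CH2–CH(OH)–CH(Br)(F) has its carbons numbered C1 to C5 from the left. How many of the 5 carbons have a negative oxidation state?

Count +1 for every bond to an atom more electronegative than carbon and −1 for every bond to one less electronegative; C–C bonds are 0. Tallying each carbon:
C1: 1C, 3N → 0 + 3 = +3
C2: 2C, 2O → 0 + 2 = +2
C3: 2C, 2H → 0 − 2 = -2
C4: 2C, 1H, 1O → 0 − 1 + 1 = 0
C5: 1C, 1H, 1F, 1Br → 0 − 1 + 1 + 1 = +1
1 carbon (C3) meets the condition.

1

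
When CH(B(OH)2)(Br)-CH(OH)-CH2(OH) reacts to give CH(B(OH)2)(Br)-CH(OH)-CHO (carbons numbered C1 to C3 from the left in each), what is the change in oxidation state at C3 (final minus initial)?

+2

Before: C3 has 1 bond to C, 2 bonds to H, 1 bond to O → oxidation state -1.
After: C3 has 1 bond to C, 1 bond to H, 2 bonds to O → oxidation state +1.
Δ = +1 − (-1) = +2, so this is an oxidation at C3.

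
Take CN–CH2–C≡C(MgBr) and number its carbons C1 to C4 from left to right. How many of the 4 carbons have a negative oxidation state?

Tallying each carbon's bonds:
C1: 1C, 3N → 0 + 3 = +3
C2: 2C, 2H → 0 − 2 = -2
C3: 4C → 0 = 0
C4: 3C, 1Mg → 0 − 1 = -1
2 carbons (C2, C4) meet the condition.

2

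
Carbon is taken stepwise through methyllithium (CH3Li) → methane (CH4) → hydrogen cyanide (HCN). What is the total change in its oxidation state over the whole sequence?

Carbon oxidation states along the series — methyllithium: -4, methane: -4, hydrogen cyanide: +2.
Net change = +2 − (-4) = +6.

+6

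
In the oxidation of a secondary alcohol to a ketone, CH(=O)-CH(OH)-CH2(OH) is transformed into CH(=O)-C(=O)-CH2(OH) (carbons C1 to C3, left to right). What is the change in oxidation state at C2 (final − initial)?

+2

Before: C2 has 2 bonds to C, 1 bond to H, 1 bond to O → oxidation state 0.
After: C2 has 2 bonds to C, 2 bonds to O → oxidation state +2.
Δ = +2 − (0) = +2, so this is an oxidation at C2.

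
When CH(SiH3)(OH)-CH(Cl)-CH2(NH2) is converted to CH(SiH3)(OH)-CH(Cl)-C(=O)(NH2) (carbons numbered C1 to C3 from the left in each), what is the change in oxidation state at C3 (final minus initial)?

Before: C3 has 1 bond to C, 2 bonds to H, 1 bond to N → oxidation state -1.
After: C3 has 1 bond to C, 2 bonds to O, 1 bond to N → oxidation state +3.
Δ = +3 − (-1) = +4, so this is an oxidation at C3.

+4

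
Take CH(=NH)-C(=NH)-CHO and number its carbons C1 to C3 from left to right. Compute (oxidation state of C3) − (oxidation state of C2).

C3: 1C, 1H, 2O → 0 − 1 + 2 = +1
C2: 2C, 2N → 0 + 2 = +2
Difference: +1 − (+2) = -1.

-1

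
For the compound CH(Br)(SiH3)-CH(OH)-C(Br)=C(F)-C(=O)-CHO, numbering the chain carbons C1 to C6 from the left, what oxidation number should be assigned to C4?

C4 has a double bond to C (2×0 = 0), one bond to C (0), one bond to F (+1).
Oxidation state = 0 + 0 + 1 = +1.

+1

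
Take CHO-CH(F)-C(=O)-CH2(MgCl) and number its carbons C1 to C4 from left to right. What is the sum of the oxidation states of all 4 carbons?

0

Count +1 for every bond to an atom more electronegative than carbon and −1 for every bond to one less electronegative; C–C bonds are 0. Tallying each carbon:
C1: 1C, 1H, 2O → 0 − 1 + 2 = +1
C2: 2C, 1H, 1F → 0 − 1 + 1 = 0
C3: 2C, 2O → 0 + 2 = +2
C4: 1C, 2H, 1Mg → 0 − 2 − 1 = -3
Sum = +1 + 0 + 2 − 3 = 0.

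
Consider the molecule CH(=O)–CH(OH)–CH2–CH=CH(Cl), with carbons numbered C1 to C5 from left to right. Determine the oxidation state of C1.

+1

C1 has one bond to C (0), one bond to H (-1), a double bond to O (2×+1 = +2).
Oxidation state = 0 − 1 + 2 = +1.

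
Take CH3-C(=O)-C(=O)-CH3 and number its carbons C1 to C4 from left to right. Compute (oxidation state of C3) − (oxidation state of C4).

C3: 2C, 2O → 0 + 2 = +2
C4: 1C, 3H → 0 − 3 = -3
Difference: +2 − (-3) = +5.

+5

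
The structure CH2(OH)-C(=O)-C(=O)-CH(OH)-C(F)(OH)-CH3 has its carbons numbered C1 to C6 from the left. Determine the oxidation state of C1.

-1

Bonds to more-electronegative neighbours contribute +1 each, bonds to H or metals contribute −1 each, and C–C bonds contribute 0.
C1 has one bond to C (0), one bond to O (+1), one bond to H (-1), one bond to H (-1).
Oxidation state = 0 + 1 − 1 − 1 = -1.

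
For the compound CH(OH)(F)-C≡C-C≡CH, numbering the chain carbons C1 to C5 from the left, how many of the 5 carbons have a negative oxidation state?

Each bond to a more electronegative atom (O, N, halogen) counts +1, each bond to a less electronegative atom (H, metal, B, Si) counts −1, and each C–C bond counts 0. Tallying each carbon:
C1: 1C, 1H, 1O, 1F → 0 − 1 + 1 + 1 = +1
C2: 4C → 0 = 0
C3: 4C → 0 = 0
C4: 4C → 0 = 0
C5: 3C, 1H → 0 − 1 = -1
1 carbon (C5) meets the condition.

1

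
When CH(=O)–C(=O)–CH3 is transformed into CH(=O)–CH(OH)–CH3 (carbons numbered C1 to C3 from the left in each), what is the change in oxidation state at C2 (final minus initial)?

Before: C2 has 2 bonds to C, 2 bonds to O → oxidation state +2.
After: C2 has 2 bonds to C, 1 bond to H, 1 bond to O → oxidation state 0.
Δ = 0 − (+2) = -2, so this is a reduction at C2.

-2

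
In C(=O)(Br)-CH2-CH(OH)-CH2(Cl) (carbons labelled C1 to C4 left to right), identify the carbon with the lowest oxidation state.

C2

Tallying each carbon's bonds:
C1: 1C, 2O, 1Br → 0 + 2 + 1 = +3
C2: 2C, 2H → 0 − 2 = -2
C3: 2C, 1H, 1O → 0 − 1 + 1 = 0
C4: 1C, 2H, 1Cl → 0 − 2 + 1 = -1
The most reduced carbon is C2 at -2.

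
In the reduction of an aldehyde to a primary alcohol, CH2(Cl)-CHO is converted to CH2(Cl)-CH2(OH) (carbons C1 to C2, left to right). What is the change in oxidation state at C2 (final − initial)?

Before: C2 has 1 bond to C, 1 bond to H, 2 bonds to O → oxidation state +1.
After: C2 has 1 bond to C, 2 bonds to H, 1 bond to O → oxidation state -1.
Δ = -1 − (+1) = -2, so this is a reduction at C2.

-2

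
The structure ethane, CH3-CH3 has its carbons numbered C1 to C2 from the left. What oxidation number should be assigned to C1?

C1 has one bond to H (-1), one bond to H (-1), one bond to H (-1), one bond to C (0).
Oxidation state = -1 − 1 − 1 + 0 = -3.

-3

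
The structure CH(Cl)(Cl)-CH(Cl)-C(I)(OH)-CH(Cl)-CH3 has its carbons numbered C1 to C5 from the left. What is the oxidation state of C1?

Assign +1 per bond to O/N/halogen, −1 per bond to H or an electropositive element, and 0 per bond to carbon.
C1 has one bond to C (0), one bond to Cl (+1), one bond to H (-1), one bond to Cl (+1).
Oxidation state = 0 + 1 − 1 + 1 = +1.

+1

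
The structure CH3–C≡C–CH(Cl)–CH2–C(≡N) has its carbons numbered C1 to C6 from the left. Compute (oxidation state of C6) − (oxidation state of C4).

C6: 1C, 3N → 0 + 3 = +3
C4: 2C, 1H, 1Cl → 0 − 1 + 1 = 0
Difference: +3 − (0) = +3.

+3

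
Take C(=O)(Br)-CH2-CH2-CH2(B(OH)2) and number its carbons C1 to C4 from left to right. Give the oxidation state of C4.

-3

C4 has one bond to C (0), one bond to H (-1), one bond to H (-1), one bond to B (-1).
Oxidation state = 0 − 1 − 1 − 1 = -3.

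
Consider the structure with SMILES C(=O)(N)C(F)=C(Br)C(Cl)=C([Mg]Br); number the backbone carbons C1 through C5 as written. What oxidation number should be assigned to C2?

Bonds to more-electronegative neighbours contribute +1 each, bonds to H or metals contribute −1 each, and C–C bonds contribute 0.
C2 has one bond to C (0), a double bond to C (2×0 = 0), one bond to F (+1).
Oxidation state = 0 + 0 + 1 = +1.

+1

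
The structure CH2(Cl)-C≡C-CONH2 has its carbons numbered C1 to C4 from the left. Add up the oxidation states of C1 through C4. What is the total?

Bonds to more-electronegative neighbours contribute +1 each, bonds to H or metals contribute −1 each, and C–C bonds contribute 0. Tallying each carbon:
C1: 1C, 2H, 1Cl → 0 − 2 + 1 = -1
C2: 4C → 0 = 0
C3: 4C → 0 = 0
C4: 1C, 2O, 1N → 0 + 2 + 1 = +3
Sum = -1 + 0 + 0 + 3 = +2.

+2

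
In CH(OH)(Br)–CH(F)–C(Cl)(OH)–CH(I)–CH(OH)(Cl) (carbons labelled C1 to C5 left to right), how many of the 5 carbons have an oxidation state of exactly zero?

2

Tallying each carbon's bonds:
C1: 1C, 1H, 1O, 1Br → 0 − 1 + 1 + 1 = +1
C2: 2C, 1H, 1F → 0 − 1 + 1 = 0
C3: 2C, 1O, 1Cl → 0 + 1 + 1 = +2
C4: 2C, 1H, 1I → 0 − 1 + 1 = 0
C5: 1C, 1H, 1O, 1Cl → 0 − 1 + 1 + 1 = +1
2 carbons (C2, C4) meet the condition.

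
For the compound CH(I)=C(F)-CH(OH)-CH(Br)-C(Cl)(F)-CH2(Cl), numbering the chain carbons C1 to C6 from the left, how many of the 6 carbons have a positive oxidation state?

Tallying each carbon's bonds:
C1: 2C, 1H, 1I → 0 − 1 + 1 = 0
C2: 3C, 1F → 0 + 1 = +1
C3: 2C, 1H, 1O → 0 − 1 + 1 = 0
C4: 2C, 1H, 1Br → 0 − 1 + 1 = 0
C5: 2C, 1F, 1Cl → 0 + 1 + 1 = +2
C6: 1C, 2H, 1Cl → 0 − 2 + 1 = -1
2 carbons (C2, C5) meet the condition.

2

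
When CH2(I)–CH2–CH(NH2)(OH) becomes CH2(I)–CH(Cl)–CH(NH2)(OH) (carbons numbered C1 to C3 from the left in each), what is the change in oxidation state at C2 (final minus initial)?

Before: C2 has 2 bonds to C, 2 bonds to H → oxidation state -2.
After: C2 has 2 bonds to C, 1 bond to H, 1 bond to Cl → oxidation state 0.
Δ = 0 − (-2) = +2, so this is an oxidation at C2.

+2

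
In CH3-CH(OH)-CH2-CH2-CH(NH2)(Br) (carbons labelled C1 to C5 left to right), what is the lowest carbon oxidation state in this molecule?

-3

Tallying each carbon's bonds:
C1: 1C, 3H → 0 − 3 = -3
C2: 2C, 1H, 1O → 0 − 1 + 1 = 0
C3: 2C, 2H → 0 − 2 = -2
C4: 2C, 2H → 0 − 2 = -2
C5: 1C, 1H, 1N, 1Br → 0 − 1 + 1 + 1 = +1
The lowest value is -3.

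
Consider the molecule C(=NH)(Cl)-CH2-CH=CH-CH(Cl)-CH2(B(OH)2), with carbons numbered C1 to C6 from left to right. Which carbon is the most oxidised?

C1

Tallying each carbon's bonds:
C1: 1C, 2N, 1Cl → 0 + 2 + 1 = +3
C2: 2C, 2H → 0 − 2 = -2
C3: 3C, 1H → 0 − 1 = -1
C4: 3C, 1H → 0 − 1 = -1
C5: 2C, 1H, 1Cl → 0 − 1 + 1 = 0
C6: 1C, 2H, 1B → 0 − 2 − 1 = -3
The most oxidised carbon is C1 at +3.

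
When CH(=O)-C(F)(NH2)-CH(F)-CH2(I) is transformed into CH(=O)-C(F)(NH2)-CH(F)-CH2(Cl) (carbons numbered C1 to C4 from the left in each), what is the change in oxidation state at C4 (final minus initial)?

Before: C4 has 1 bond to C, 2 bonds to H, 1 bond to I → oxidation state -1.
After: C4 has 1 bond to C, 2 bonds to H, 1 bond to Cl → oxidation state -1.
Δ = -1 − (-1) = 0, so no net redox change at C4.

0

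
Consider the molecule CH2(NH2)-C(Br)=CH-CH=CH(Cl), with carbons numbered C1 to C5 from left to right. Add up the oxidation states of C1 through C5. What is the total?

Tallying each carbon's bonds:
C1: 1C, 2H, 1N → 0 − 2 + 1 = -1
C2: 3C, 1Br → 0 + 1 = +1
C3: 3C, 1H → 0 − 1 = -1
C4: 3C, 1H → 0 − 1 = -1
C5: 2C, 1H, 1Cl → 0 − 1 + 1 = 0
Sum = -1 + 1 − 1 − 1 + 0 = -2.

-2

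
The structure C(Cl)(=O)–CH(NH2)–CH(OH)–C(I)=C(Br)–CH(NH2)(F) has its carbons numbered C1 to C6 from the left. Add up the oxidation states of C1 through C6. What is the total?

+6

Tallying each carbon's bonds:
C1: 1C, 2O, 1Cl → 0 + 2 + 1 = +3
C2: 2C, 1H, 1N → 0 − 1 + 1 = 0
C3: 2C, 1H, 1O → 0 − 1 + 1 = 0
C4: 3C, 1I → 0 + 1 = +1
C5: 3C, 1Br → 0 + 1 = +1
C6: 1C, 1H, 1N, 1F → 0 − 1 + 1 + 1 = +1
Sum = +3 + 0 + 0 + 1 + 1 + 1 = +6.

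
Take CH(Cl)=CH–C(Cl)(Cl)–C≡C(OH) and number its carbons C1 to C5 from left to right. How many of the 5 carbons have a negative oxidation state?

Assign +1 per bond to O/N/halogen, −1 per bond to H or an electropositive element, and 0 per bond to carbon. Tallying each carbon:
C1: 2C, 1H, 1Cl → 0 − 1 + 1 = 0
C2: 3C, 1H → 0 − 1 = -1
C3: 2C, 2Cl → 0 + 2 = +2
C4: 4C → 0 = 0
C5: 3C, 1O → 0 + 1 = +1
1 carbon (C2) meets the condition.

1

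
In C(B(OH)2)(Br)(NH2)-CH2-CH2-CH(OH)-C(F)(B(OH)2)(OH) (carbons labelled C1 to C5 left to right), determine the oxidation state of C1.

Assign +1 per bond to O/N/halogen, −1 per bond to H or an electropositive element, and 0 per bond to carbon.
C1 has one bond to C (0), one bond to B (-1), one bond to Br (+1), one bond to N (+1).
Oxidation state = 0 − 1 + 1 + 1 = +1.

+1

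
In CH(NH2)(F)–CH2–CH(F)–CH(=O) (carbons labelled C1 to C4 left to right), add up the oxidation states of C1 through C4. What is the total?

Tallying each carbon's bonds:
C1: 1C, 1H, 1N, 1F → 0 − 1 + 1 + 1 = +1
C2: 2C, 2H → 0 − 2 = -2
C3: 2C, 1H, 1F → 0 − 1 + 1 = 0
C4: 1C, 1H, 2O → 0 − 1 + 2 = +1
Sum = +1 − 2 + 0 + 1 = 0.

0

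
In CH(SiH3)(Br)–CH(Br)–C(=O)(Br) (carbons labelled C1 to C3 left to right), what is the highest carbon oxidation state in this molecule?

+3

Bonds to more-electronegative neighbours contribute +1 each, bonds to H or metals contribute −1 each, and C–C bonds contribute 0. Tallying each carbon:
C1: 1C, 1H, 1Br, 1Si → 0 − 1 + 1 − 1 = -1
C2: 2C, 1H, 1Br → 0 − 1 + 1 = 0
C3: 1C, 2O, 1Br → 0 + 2 + 1 = +3
The highest value is +3.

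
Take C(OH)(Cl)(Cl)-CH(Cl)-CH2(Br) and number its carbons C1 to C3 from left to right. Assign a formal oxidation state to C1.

Each bond to a more electronegative atom (O, N, halogen) counts +1, each bond to a less electronegative atom (H, metal, B, Si) counts −1, and each C–C bond counts 0.
C1 has one bond to C (0), one bond to O (+1), one bond to Cl (+1), one bond to Cl (+1).
Oxidation state = 0 + 1 + 1 + 1 = +3.

+3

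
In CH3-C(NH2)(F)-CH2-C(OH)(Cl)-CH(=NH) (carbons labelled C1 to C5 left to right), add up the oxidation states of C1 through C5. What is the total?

Count +1 for every bond to an atom more electronegative than carbon and −1 for every bond to one less electronegative; C–C bonds are 0. Tallying each carbon:
C1: 1C, 3H → 0 − 3 = -3
C2: 2C, 1N, 1F → 0 + 1 + 1 = +2
C3: 2C, 2H → 0 − 2 = -2
C4: 2C, 1O, 1Cl → 0 + 1 + 1 = +2
C5: 1C, 1H, 2N → 0 − 1 + 2 = +1
Sum = -3 + 2 − 2 + 2 + 1 = 0.

0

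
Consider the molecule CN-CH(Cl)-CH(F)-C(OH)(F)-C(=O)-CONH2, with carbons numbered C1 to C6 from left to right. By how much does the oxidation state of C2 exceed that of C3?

C2: 2C, 1H, 1Cl → 0 − 1 + 1 = 0
C3: 2C, 1H, 1F → 0 − 1 + 1 = 0
Difference: 0 − (0) = 0.

0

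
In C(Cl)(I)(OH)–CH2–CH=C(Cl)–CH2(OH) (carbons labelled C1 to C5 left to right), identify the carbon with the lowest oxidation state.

Tallying each carbon's bonds:
C1: 1C, 1O, 1Cl, 1I → 0 + 1 + 1 + 1 = +3
C2: 2C, 2H → 0 − 2 = -2
C3: 3C, 1H → 0 − 1 = -1
C4: 3C, 1Cl → 0 + 1 = +1
C5: 1C, 2H, 1O → 0 − 2 + 1 = -1
The most reduced carbon is C2 at -2.

C2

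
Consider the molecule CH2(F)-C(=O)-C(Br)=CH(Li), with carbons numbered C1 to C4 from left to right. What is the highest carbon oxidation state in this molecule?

Tallying each carbon's bonds:
C1: 1C, 2H, 1F → 0 − 2 + 1 = -1
C2: 2C, 2O → 0 + 2 = +2
C3: 3C, 1Br → 0 + 1 = +1
C4: 2C, 1H, 1Li → 0 − 1 − 1 = -2
The highest value is +2.

+2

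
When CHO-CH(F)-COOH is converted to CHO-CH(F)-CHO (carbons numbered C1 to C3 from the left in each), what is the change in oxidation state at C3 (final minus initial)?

Before: C3 has 1 bond to C, 3 bonds to O → oxidation state +3.
After: C3 has 1 bond to C, 1 bond to H, 2 bonds to O → oxidation state +1.
Δ = +1 − (+3) = -2, so this is a reduction at C3.

-2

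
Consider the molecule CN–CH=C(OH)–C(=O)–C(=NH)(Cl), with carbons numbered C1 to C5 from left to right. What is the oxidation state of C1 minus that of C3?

C1: 1C, 3N → 0 + 3 = +3
C3: 3C, 1O → 0 + 1 = +1
Difference: +3 − (+1) = +2.

+2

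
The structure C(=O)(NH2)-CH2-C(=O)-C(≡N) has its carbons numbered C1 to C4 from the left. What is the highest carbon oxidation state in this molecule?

+3

Assign +1 per bond to O/N/halogen, −1 per bond to H or an electropositive element, and 0 per bond to carbon. Tallying each carbon:
C1: 1C, 2O, 1N → 0 + 2 + 1 = +3
C2: 2C, 2H → 0 − 2 = -2
C3: 2C, 2O → 0 + 2 = +2
C4: 1C, 3N → 0 + 3 = +3
The highest value is +3.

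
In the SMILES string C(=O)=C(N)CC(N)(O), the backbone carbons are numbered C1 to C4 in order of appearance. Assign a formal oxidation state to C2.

+1

C2 has a double bond to C (2×0 = 0), one bond to C (0), one bond to N (+1).
Oxidation state = 0 + 0 + 1 = +1.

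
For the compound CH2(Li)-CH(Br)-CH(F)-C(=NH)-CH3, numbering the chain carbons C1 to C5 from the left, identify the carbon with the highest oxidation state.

Tallying each carbon's bonds:
C1: 1C, 2H, 1Li → 0 − 2 − 1 = -3
C2: 2C, 1H, 1Br → 0 − 1 + 1 = 0
C3: 2C, 1H, 1F → 0 − 1 + 1 = 0
C4: 2C, 2N → 0 + 2 = +2
C5: 1C, 3H → 0 − 3 = -3
The most oxidised carbon is C4 at +2.

C4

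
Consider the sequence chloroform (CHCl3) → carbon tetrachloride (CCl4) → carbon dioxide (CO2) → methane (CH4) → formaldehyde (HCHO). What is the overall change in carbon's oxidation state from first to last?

Carbon oxidation states along the series — chloroform: +2, carbon tetrachloride: +4, carbon dioxide: +4, methane: -4, formaldehyde: 0.
Net change = 0 − (+2) = -2.

-2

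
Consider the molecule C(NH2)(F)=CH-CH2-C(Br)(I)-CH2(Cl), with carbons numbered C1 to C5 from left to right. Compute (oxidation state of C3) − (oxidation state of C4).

-4

C3: 2C, 2H → 0 − 2 = -2
C4: 2C, 1Br, 1I → 0 + 1 + 1 = +2
Difference: -2 − (+2) = -4.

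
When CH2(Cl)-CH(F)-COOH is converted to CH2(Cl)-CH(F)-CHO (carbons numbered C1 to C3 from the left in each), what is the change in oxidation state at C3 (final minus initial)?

-2

Before: C3 has 1 bond to C, 3 bonds to O → oxidation state +3.
After: C3 has 1 bond to C, 1 bond to H, 2 bonds to O → oxidation state +1.
Δ = +1 − (+3) = -2, so this is a reduction at C3.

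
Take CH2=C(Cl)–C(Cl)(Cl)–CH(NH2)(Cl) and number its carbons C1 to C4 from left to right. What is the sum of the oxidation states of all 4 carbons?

Count +1 for every bond to an atom more electronegative than carbon and −1 for every bond to one less electronegative; C–C bonds are 0. Tallying each carbon:
C1: 2C, 2H → 0 − 2 = -2
C2: 3C, 1Cl → 0 + 1 = +1
C3: 2C, 2Cl → 0 + 2 = +2
C4: 1C, 1H, 1N, 1Cl → 0 − 1 + 1 + 1 = +1
Sum = -2 + 1 + 2 + 1 = +2.

+2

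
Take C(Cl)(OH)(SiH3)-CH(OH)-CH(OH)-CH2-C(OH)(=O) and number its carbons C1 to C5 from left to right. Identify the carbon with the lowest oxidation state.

C4

Tallying each carbon's bonds:
C1: 1C, 1O, 1Cl, 1Si → 0 + 1 + 1 − 1 = +1
C2: 2C, 1H, 1O → 0 − 1 + 1 = 0
C3: 2C, 1H, 1O → 0 − 1 + 1 = 0
C4: 2C, 2H → 0 − 2 = -2
C5: 1C, 3O → 0 + 3 = +3
The most reduced carbon is C4 at -2.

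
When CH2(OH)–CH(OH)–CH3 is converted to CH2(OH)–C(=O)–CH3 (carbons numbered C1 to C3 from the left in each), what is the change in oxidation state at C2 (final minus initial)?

Before: C2 has 2 bonds to C, 1 bond to H, 1 bond to O → oxidation state 0.
After: C2 has 2 bonds to C, 2 bonds to O → oxidation state +2.
Δ = +2 − (0) = +2, so this is an oxidation at C2.

+2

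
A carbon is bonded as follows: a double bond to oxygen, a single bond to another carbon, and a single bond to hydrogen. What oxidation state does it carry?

+1

Assign +1 per bond to O/N/halogen, −1 per bond to H or an electropositive element, and 0 per bond to carbon.
The carbon has one bond to C (0), one bond to H (-1), a double bond to O (2×+1 = +2).
Oxidation state = 0 − 1 + 2 = +1.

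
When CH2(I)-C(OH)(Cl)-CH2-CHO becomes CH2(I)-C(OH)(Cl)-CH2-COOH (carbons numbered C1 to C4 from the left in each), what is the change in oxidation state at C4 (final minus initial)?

Before: C4 has 1 bond to C, 1 bond to H, 2 bonds to O → oxidation state +1.
After: C4 has 1 bond to C, 3 bonds to O → oxidation state +3.
Δ = +3 − (+1) = +2, so this is an oxidation at C4.

+2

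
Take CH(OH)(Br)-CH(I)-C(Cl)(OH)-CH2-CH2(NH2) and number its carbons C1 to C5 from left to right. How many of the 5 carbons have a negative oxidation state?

2

Each bond to a more electronegative atom (O, N, halogen) counts +1, each bond to a less electronegative atom (H, metal, B, Si) counts −1, and each C–C bond counts 0. Tallying each carbon:
C1: 1C, 1H, 1O, 1Br → 0 − 1 + 1 + 1 = +1
C2: 2C, 1H, 1I → 0 − 1 + 1 = 0
C3: 2C, 1O, 1Cl → 0 + 1 + 1 = +2
C4: 2C, 2H → 0 − 2 = -2
C5: 1C, 2H, 1N → 0 − 2 + 1 = -1
2 carbons (C4, C5) meet the condition.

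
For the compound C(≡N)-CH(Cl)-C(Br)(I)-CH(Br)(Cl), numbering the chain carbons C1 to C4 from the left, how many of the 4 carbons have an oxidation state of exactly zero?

1

Bonds to more-electronegative neighbours contribute +1 each, bonds to H or metals contribute −1 each, and C–C bonds contribute 0. Tallying each carbon:
C1: 1C, 3N → 0 + 3 = +3
C2: 2C, 1H, 1Cl → 0 − 1 + 1 = 0
C3: 2C, 1Br, 1I → 0 + 1 + 1 = +2
C4: 1C, 1H, 1Cl, 1Br → 0 − 1 + 1 + 1 = +1
1 carbon (C2) meets the condition.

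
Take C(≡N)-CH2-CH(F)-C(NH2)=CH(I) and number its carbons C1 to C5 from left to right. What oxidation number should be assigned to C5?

0

C5 has a double bond to C (2×0 = 0), one bond to I (+1), one bond to H (-1).
Oxidation state = 0 + 1 − 1 = 0.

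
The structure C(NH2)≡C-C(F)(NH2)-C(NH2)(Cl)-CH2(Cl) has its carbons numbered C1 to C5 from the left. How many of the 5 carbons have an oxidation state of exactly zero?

1

Tallying each carbon's bonds:
C1: 3C, 1N → 0 + 1 = +1
C2: 4C → 0 = 0
C3: 2C, 1N, 1F → 0 + 1 + 1 = +2
C4: 2C, 1N, 1Cl → 0 + 1 + 1 = +2
C5: 1C, 2H, 1Cl → 0 − 2 + 1 = -1
1 carbon (C2) meets the condition.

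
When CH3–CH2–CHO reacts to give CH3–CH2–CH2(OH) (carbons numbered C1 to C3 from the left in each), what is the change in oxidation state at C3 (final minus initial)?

-2

Before: C3 has 1 bond to C, 1 bond to H, 2 bonds to O → oxidation state +1.
After: C3 has 1 bond to C, 2 bonds to H, 1 bond to O → oxidation state -1.
Δ = -1 − (+1) = -2, so this is a reduction at C3.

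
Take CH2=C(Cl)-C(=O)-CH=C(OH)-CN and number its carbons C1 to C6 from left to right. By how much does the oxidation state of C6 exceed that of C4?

C6: 1C, 3N → 0 + 3 = +3
C4: 3C, 1H → 0 − 1 = -1
Difference: +3 − (-1) = +4.

+4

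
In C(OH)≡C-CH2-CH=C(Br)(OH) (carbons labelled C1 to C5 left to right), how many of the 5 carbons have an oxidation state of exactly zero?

1

Tallying each carbon's bonds:
C1: 3C, 1O → 0 + 1 = +1
C2: 4C → 0 = 0
C3: 2C, 2H → 0 − 2 = -2
C4: 3C, 1H → 0 − 1 = -1
C5: 2C, 1O, 1Br → 0 + 1 + 1 = +2
1 carbon (C2) meets the condition.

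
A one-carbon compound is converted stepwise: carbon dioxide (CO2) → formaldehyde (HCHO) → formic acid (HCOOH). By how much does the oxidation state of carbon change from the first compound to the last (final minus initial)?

Carbon oxidation states along the series — carbon dioxide: +4, formaldehyde: 0, formic acid: +2.
Net change = +2 − (+4) = -2.

-2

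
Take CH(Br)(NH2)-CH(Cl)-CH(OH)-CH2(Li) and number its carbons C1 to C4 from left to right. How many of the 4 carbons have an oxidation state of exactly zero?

Tallying each carbon's bonds:
C1: 1C, 1H, 1N, 1Br → 0 − 1 + 1 + 1 = +1
C2: 2C, 1H, 1Cl → 0 − 1 + 1 = 0
C3: 2C, 1H, 1O → 0 − 1 + 1 = 0
C4: 1C, 2H, 1Li → 0 − 2 − 1 = -3
2 carbons (C2, C3) meet the condition.

2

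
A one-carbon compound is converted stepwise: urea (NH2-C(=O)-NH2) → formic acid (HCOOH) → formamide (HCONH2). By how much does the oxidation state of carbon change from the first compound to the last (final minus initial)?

Carbon oxidation states along the series — urea: +4, formic acid: +2, formamide: +2.
Net change = +2 − (+4) = -2.

-2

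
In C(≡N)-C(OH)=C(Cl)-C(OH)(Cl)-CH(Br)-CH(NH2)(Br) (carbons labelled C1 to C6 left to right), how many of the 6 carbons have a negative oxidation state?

Tallying each carbon's bonds:
C1: 1C, 3N → 0 + 3 = +3
C2: 3C, 1O → 0 + 1 = +1
C3: 3C, 1Cl → 0 + 1 = +1
C4: 2C, 1O, 1Cl → 0 + 1 + 1 = +2
C5: 2C, 1H, 1Br → 0 − 1 + 1 = 0
C6: 1C, 1H, 1N, 1Br → 0 − 1 + 1 + 1 = +1
0 carbons meet the condition.

0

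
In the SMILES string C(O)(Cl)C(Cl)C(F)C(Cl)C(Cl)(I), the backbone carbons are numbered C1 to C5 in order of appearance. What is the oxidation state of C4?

0

Bonds to more-electronegative neighbours contribute +1 each, bonds to H or metals contribute −1 each, and C–C bonds contribute 0.
C4 has one bond to C (0), one bond to C (0), one bond to H (-1), one bond to Cl (+1).
Oxidation state = 0 + 0 − 1 + 1 = 0.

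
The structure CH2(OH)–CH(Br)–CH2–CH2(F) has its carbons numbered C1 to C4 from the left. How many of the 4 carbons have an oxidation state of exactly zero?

Count +1 for every bond to an atom more electronegative than carbon and −1 for every bond to one less electronegative; C–C bonds are 0. Tallying each carbon:
C1: 1C, 2H, 1O → 0 − 2 + 1 = -1
C2: 2C, 1H, 1Br → 0 − 1 + 1 = 0
C3: 2C, 2H → 0 − 2 = -2
C4: 1C, 2H, 1F → 0 − 2 + 1 = -1
1 carbon (C2) meets the condition.

1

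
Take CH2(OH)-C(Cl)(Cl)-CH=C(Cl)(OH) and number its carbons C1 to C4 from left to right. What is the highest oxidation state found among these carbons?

Tallying each carbon's bonds:
C1: 1C, 2H, 1O → 0 − 2 + 1 = -1
C2: 2C, 2Cl → 0 + 2 = +2
C3: 3C, 1H → 0 − 1 = -1
C4: 2C, 1O, 1Cl → 0 + 1 + 1 = +2
The highest value is +2.

+2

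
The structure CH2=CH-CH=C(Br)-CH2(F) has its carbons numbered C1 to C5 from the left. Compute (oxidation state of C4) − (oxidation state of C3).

C4: 3C, 1Br → 0 + 1 = +1
C3: 3C, 1H → 0 − 1 = -1
Difference: +1 − (-1) = +2.

+2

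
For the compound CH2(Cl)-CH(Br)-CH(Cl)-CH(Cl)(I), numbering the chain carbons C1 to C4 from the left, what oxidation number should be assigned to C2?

0

C2 has one bond to C (0), one bond to C (0), one bond to Br (+1), one bond to H (-1).
Oxidation state = 0 + 0 + 1 − 1 = 0.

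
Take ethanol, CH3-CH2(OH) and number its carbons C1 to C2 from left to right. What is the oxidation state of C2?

-1

Each bond to a more electronegative atom (O, N, halogen) counts +1, each bond to a less electronegative atom (H, metal, B, Si) counts −1, and each C–C bond counts 0.
C2 has one bond to H (-1), one bond to H (-1), one bond to O (+1), one bond to C (0).
Oxidation state = -1 − 1 + 1 + 0 = -1.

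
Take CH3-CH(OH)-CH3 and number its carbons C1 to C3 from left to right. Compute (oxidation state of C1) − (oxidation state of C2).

-3

C1: 1C, 3H → 0 − 3 = -3
C2: 2C, 1H, 1O → 0 − 1 + 1 = 0
Difference: -3 − (0) = -3.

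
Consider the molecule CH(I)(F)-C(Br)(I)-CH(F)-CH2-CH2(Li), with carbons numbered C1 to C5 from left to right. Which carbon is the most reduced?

C5

Tallying each carbon's bonds:
C1: 1C, 1H, 1F, 1I → 0 − 1 + 1 + 1 = +1
C2: 2C, 1Br, 1I → 0 + 1 + 1 = +2
C3: 2C, 1H, 1F → 0 − 1 + 1 = 0
C4: 2C, 2H → 0 − 2 = -2
C5: 1C, 2H, 1Li → 0 − 2 − 1 = -3
The most reduced carbon is C5 at -3.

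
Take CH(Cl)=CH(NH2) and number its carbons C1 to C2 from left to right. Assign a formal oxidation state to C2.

C2 has a double bond to C (2×0 = 0), one bond to N (+1), one bond to H (-1).
Oxidation state = 0 + 1 − 1 = 0.

0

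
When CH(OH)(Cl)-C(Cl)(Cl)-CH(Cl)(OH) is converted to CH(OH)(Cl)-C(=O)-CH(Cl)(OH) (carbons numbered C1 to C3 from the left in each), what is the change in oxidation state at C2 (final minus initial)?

0

Before: C2 has 2 bonds to C, 2 bonds to Cl → oxidation state +2.
After: C2 has 2 bonds to C, 2 bonds to O → oxidation state +2.
Δ = +2 − (+2) = 0, so no net redox change at C2.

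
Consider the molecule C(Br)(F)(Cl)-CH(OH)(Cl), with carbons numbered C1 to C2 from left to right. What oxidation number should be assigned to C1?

C1 has one bond to C (0), one bond to Br (+1), one bond to F (+1), one bond to Cl (+1).
Oxidation state = 0 + 1 + 1 + 1 = +3.

+3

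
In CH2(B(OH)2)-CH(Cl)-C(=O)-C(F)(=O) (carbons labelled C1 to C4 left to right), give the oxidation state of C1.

Count +1 for every bond to an atom more electronegative than carbon and −1 for every bond to one less electronegative; C–C bonds are 0.
C1 has one bond to C (0), one bond to H (-1), one bond to H (-1), one bond to B (-1).
Oxidation state = 0 − 1 − 1 − 1 = -3.

-3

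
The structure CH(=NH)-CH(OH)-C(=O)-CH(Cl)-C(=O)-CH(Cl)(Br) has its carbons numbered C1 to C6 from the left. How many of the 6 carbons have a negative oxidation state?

Tallying each carbon's bonds:
C1: 1C, 1H, 2N → 0 − 1 + 2 = +1
C2: 2C, 1H, 1O → 0 − 1 + 1 = 0
C3: 2C, 2O → 0 + 2 = +2
C4: 2C, 1H, 1Cl → 0 − 1 + 1 = 0
C5: 2C, 2O → 0 + 2 = +2
C6: 1C, 1H, 1Cl, 1Br → 0 − 1 + 1 + 1 = +1
0 carbons meet the condition.

0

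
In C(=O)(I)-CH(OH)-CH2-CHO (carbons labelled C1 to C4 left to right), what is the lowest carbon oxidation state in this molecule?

-2

Tallying each carbon's bonds:
C1: 1C, 2O, 1I → 0 + 2 + 1 = +3
C2: 2C, 1H, 1O → 0 − 1 + 1 = 0
C3: 2C, 2H → 0 − 2 = -2
C4: 1C, 1H, 2O → 0 − 1 + 2 = +1
The lowest value is -2.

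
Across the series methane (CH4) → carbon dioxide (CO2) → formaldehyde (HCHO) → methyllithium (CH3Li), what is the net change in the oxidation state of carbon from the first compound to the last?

Carbon oxidation states along the series — methane: -4, carbon dioxide: +4, formaldehyde: 0, methyllithium: -4.
Net change = -4 − (-4) = 0.

0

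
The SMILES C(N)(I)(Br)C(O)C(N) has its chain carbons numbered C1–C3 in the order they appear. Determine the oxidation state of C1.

+3

C1 has one bond to C (0), one bond to N (+1), one bond to I (+1), one bond to Br (+1).
Oxidation state = 0 + 1 + 1 + 1 = +3.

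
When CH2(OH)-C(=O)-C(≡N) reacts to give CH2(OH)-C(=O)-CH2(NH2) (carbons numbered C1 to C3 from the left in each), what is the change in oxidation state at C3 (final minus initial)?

-4

Before: C3 has 1 bond to C, 3 bonds to N → oxidation state +3.
After: C3 has 1 bond to C, 2 bonds to H, 1 bond to N → oxidation state -1.
Δ = -1 − (+3) = -4, so this is a reduction at C3.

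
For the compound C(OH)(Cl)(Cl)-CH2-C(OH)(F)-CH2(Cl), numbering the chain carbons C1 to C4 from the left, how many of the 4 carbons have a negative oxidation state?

2

Tallying each carbon's bonds:
C1: 1C, 1O, 2Cl → 0 + 1 + 2 = +3
C2: 2C, 2H → 0 − 2 = -2
C3: 2C, 1O, 1F → 0 + 1 + 1 = +2
C4: 1C, 2H, 1Cl → 0 − 2 + 1 = -1
2 carbons (C2, C4) meet the condition.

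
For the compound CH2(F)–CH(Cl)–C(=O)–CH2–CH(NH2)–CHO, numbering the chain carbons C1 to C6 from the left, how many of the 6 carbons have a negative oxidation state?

Count +1 for every bond to an atom more electronegative than carbon and −1 for every bond to one less electronegative; C–C bonds are 0. Tallying each carbon:
C1: 1C, 2H, 1F → 0 − 2 + 1 = -1
C2: 2C, 1H, 1Cl → 0 − 1 + 1 = 0
C3: 2C, 2O → 0 + 2 = +2
C4: 2C, 2H → 0 − 2 = -2
C5: 2C, 1H, 1N → 0 − 1 + 1 = 0
C6: 1C, 1H, 2O → 0 − 1 + 2 = +1
2 carbons (C1, C4) meet the condition.

2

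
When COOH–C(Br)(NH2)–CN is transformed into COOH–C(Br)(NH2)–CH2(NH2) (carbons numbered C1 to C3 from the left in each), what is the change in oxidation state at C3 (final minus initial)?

Before: C3 has 1 bond to C, 3 bonds to N → oxidation state +3.
After: C3 has 1 bond to C, 2 bonds to H, 1 bond to N → oxidation state -1.
Δ = -1 − (+3) = -4, so this is a reduction at C3.

-4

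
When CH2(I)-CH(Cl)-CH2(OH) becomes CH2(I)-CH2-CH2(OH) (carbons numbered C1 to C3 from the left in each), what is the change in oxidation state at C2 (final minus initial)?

Before: C2 has 2 bonds to C, 1 bond to H, 1 bond to Cl → oxidation state 0.
After: C2 has 2 bonds to C, 2 bonds to H → oxidation state -2.
Δ = -2 − (0) = -2, so this is a reduction at C2.

-2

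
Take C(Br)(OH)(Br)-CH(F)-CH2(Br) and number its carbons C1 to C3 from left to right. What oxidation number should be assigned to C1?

C1 has one bond to C (0), one bond to Br (+1), one bond to O (+1), one bond to Br (+1).
Oxidation state = 0 + 1 + 1 + 1 = +3.

+3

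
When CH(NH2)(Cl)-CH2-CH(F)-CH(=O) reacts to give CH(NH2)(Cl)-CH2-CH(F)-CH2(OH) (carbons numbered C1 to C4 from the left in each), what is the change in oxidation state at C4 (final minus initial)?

-2

Before: C4 has 1 bond to C, 1 bond to H, 2 bonds to O → oxidation state +1.
After: C4 has 1 bond to C, 2 bonds to H, 1 bond to O → oxidation state -1.
Δ = -1 − (+1) = -2, so this is a reduction at C4.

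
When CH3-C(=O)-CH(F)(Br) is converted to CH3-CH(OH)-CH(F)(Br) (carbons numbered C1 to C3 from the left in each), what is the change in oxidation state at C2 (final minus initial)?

Before: C2 has 2 bonds to C, 2 bonds to O → oxidation state +2.
After: C2 has 2 bonds to C, 1 bond to H, 1 bond to O → oxidation state 0.
Δ = 0 − (+2) = -2, so this is a reduction at C2.

-2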